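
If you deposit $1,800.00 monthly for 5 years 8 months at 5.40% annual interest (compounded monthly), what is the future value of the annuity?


Future value of an ordinary annuity: FV = PMT × ((1 + r)^n − 1) / r
Monthly rate r = 0.054/12 = 0.0045, n = 68
FV = $1,800.00 × ((1 + 0.054/12)^68 − 1) / (0.054/12)
FV = $1,800.00 × 79.344545
FV = $142,820.18

FV = PMT × ((1+r)^n - 1)/r = $142,820.18


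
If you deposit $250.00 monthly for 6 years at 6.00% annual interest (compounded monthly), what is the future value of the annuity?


Future value of an ordinary annuity: FV = PMT × ((1 + r)^n − 1) / r
Monthly rate r = 0.06/12 = 0.005, n = 72
FV = $250.00 × ((1 + 0.06/12)^72 − 1) / (0.06/12)
FV = $250.00 × 86.408856
FV = $21,602.21

FV = PMT × ((1+r)^n - 1)/r = $21,602.21


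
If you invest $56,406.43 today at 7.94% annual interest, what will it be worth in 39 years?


Future value formula: FV = PV × (1 + r)^t
FV = $56,406.43 × (1 + 0.0794)^39
FV = $56,406.43 × 19.6840353
FV = $1,110,306.16

FV = PV × (1 + r)^t = $1,110,306.16


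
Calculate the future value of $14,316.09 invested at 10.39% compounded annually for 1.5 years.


Compound interest formula: A = P(1 + r/n)^(nt)
A = $14,316.09 × (1 + 0.1039/1)^(1 × 1.5)
Growth factor: (1 + 0.1039/1)^1.5 = 1.159831
A = $14,316.09 × 1.159831
A = $16,604.24

A = P(1 + r/n)^(nt) = $16,604.24


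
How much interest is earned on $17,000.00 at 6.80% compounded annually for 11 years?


Compound interest earned = final amount − principal.
A = P(1 + r/n)^(nt) = $17,000.00 × (1 + 0.068/1)^(1 × 11) = $35,053.61
Interest = A − P = $35,053.61 − $17,000.00 = $18,053.61

Interest = A - P = $18,053.61


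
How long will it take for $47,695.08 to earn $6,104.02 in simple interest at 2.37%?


Rearrange the simple interest formula for t:
I = P × r × t  ⇒  t = I / (P × r)
t = $6,104.02 / ($47,695.08 × 0.0237)
t = 5.4

t = I/(P×r) = 5.4 years


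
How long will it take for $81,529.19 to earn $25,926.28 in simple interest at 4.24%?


Rearrange the simple interest formula for t:
I = P × r × t  ⇒  t = I / (P × r)
t = $25,926.28 / ($81,529.19 × 0.0424)
t = 7.5

t = I/(P×r) = 7.5 years


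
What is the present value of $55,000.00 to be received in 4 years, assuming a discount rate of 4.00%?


Present value formula: PV = FV / (1 + r)^t
PV = $55,000.00 / (1 + 0.04)^4
PV = $55,000.00 / 1.1698586
PV = $47,014.23

PV = FV / (1 + r)^t = $47,014.23


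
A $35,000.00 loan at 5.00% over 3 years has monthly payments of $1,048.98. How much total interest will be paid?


Total paid over the life of the loan = PMT × n.
Total paid = $1,048.98 × 36 = $37,763.28
Total interest = total paid − principal = $37,763.28 − $35,000.00 = $2,763.28

Total interest = (PMT × n) - PV = $2,763.28


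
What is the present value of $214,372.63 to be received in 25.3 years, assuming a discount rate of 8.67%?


Present value formula: PV = FV / (1 + r)^t
PV = $214,372.63 / (1 + 0.0867)^25.3
PV = $214,372.63 / 8.195483
PV = $26,157.41

PV = FV / (1 + r)^t = $26,157.41


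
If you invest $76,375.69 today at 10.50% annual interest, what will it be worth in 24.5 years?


Future value formula: FV = PV × (1 + r)^t
FV = $76,375.69 × (1 + 0.105)^24.5
FV = $76,375.69 × 11.5445182
FV = $881,720.54

FV = PV × (1 + r)^t = $881,720.54


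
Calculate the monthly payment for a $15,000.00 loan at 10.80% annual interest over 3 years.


Loan payment formula: PMT = PV × r / (1 − (1 + r)^(−n))
Monthly rate r = 0.108/12 = 0.009, n = 36 months
Denominator: 1 − (1 + 0.108/12)^(−36) = 0.275701
PMT = $15,000.00 × (0.108/12) / 0.275701
PMT = $489.66 per month

PMT = PV × r / (1-(1+r)^(-n)) = $489.66/month


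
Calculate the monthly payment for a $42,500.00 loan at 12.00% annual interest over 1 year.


Loan payment formula: PMT = PV × r / (1 − (1 + r)^(−n))
Monthly rate r = 0.12/12 = 0.01, n = 12 months
Denominator: 1 − (1 + 0.12/12)^(−12) = 0.112551
PMT = $42,500.00 × (0.12/12) / 0.112551
PMT = $3,776.07 per month

PMT = PV × r / (1-(1+r)^(-n)) = $3,776.07/month


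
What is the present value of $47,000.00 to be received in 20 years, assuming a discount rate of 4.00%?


Present value formula: PV = FV / (1 + r)^t
PV = $47,000.00 / (1 + 0.04)^20
PV = $47,000.00 / 2.191123
PV = $21,450.19

PV = FV / (1 + r)^t = $21,450.19


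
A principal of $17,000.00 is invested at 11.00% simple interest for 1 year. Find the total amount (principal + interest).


Total amount formula: A = P(1 + rt) = P + P·r·t
Interest: I = P × r × t = $17,000.00 × 0.11 × 1 = $1,870.00
A = P + I = $17,000.00 + $1,870.00 = $18,870.00

A = P + I = P(1 + rt) = $18,870.00


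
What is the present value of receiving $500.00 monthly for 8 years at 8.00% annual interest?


Present value of an ordinary annuity: PV = PMT × (1 − (1 + r)^(−n)) / r
Monthly rate r = 0.08/12 ≈ 0.00666667, n = 96
PV = $500.00 × (1 − (1 + 0.08/12)^(−96)) / (0.08/12)
PV = $500.00 × 70.7379705
PV = $35,368.99

PV = PMT × (1-(1+r)^(-n))/r = $35,368.99


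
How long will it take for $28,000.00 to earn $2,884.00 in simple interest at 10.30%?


Rearrange the simple interest formula for t:
I = P × r × t  ⇒  t = I / (P × r)
t = $2,884.00 / ($28,000.00 × 0.103)
t = 1

t = I/(P×r) = 1 year


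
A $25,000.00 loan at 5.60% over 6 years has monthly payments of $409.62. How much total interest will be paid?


Total paid over the life of the loan = PMT × n.
Total paid = $409.62 × 72 = $29,492.64
Total interest = total paid − principal = $29,492.64 − $25,000.00 = $4,492.64

Total interest = (PMT × n) - PV = $4,492.64


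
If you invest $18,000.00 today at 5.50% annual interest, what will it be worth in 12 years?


Future value formula: FV = PV × (1 + r)^t
FV = $18,000.00 × (1 + 0.055)^12
FV = $18,000.00 × 1.901207
FV = $34,221.73

FV = PV × (1 + r)^t = $34,221.73


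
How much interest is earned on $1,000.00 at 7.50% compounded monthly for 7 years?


Compound interest earned = final amount − principal.
A = P(1 + r/n)^(nt) = $1,000.00 × (1 + 0.075/12)^(12 × 7) = $1,687.70
Interest = A − P = $1,687.70 − $1,000.00 = $687.70

Interest = A - P = $687.70


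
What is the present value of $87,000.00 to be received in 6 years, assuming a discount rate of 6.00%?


Present value formula: PV = FV / (1 + r)^t
PV = $87,000.00 / (1 + 0.06)^6
PV = $87,000.00 / 1.418519
PV = $61,331.57

PV = FV / (1 + r)^t = $61,331.57


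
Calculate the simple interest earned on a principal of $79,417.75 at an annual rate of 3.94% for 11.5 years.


Simple interest formula: I = P × r × t
I = $79,417.75 × 0.0394 × 11.5
I = $35,984.18

I = P × r × t = $35,984.18


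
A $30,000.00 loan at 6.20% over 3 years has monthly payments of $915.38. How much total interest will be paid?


Total paid over the life of the loan = PMT × n.
Total paid = $915.38 × 36 = $32,953.68
Total interest = total paid − principal = $32,953.68 − $30,000.00 = $2,953.68

Total interest = (PMT × n) - PV = $2,953.68


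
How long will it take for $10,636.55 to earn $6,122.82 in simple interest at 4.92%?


Rearrange the simple interest formula for t:
I = P × r × t  ⇒  t = I / (P × r)
t = $6,122.82 / ($10,636.55 × 0.0492)
t = 11.7

t = I/(P×r) = 11.7 years


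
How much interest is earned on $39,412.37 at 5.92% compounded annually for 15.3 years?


Compound interest earned = final amount − principal.
A = P(1 + r/n)^(nt) = $39,412.37 × (1 + 0.0592/1)^(1 × 15.3) = $95,015.73
Interest = A − P = $95,015.73 − $39,412.37 = $55,603.36

Interest = A - P = $55,603.36


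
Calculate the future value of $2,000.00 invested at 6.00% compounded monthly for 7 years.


Compound interest formula: A = P(1 + r/n)^(nt)
A = $2,000.00 × (1 + 0.06/12)^(12 × 7)
Growth factor: (1 + 0.06/12)^84 = 1.520370
A = $2,000.00 × 1.520370
A = $3,040.74

A = P(1 + r/n)^(nt) = $3,040.74


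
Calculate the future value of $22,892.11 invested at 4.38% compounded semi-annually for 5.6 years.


Compound interest formula: A = P(1 + r/n)^(nt)
A = $22,892.11 × (1 + 0.0438/2)^(2 × 5.6)
Growth factor: (1 + 0.0438/2)^11.2 = 1.2746005
A = $22,892.11 × 1.2746005
A = $29,178.29

A = P(1 + r/n)^(nt) = $29,178.29


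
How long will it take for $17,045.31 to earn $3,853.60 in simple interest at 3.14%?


Rearrange the simple interest formula for t:
I = P × r × t  ⇒  t = I / (P × r)
t = $3,853.60 / ($17,045.31 × 0.0314)
t = 7.2

t = I/(P×r) = 7.2 years


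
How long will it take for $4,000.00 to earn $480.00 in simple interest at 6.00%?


Rearrange the simple interest formula for t:
I = P × r × t  ⇒  t = I / (P × r)
t = $480.00 / ($4,000.00 × 0.06)
t = 2

t = I/(P×r) = 2 years


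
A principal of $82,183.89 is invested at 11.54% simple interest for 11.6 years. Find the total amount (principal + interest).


Total amount formula: A = P(1 + rt) = P + P·r·t
Interest: I = P × r × t = $82,183.89 × 0.1154 × 11.6 = $110,014.64
A = P + I = $82,183.89 + $110,014.64 = $192,198.53

A = P + I = P(1 + rt) = $192,198.53


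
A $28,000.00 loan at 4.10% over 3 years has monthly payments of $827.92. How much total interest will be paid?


Total paid over the life of the loan = PMT × n.
Total paid = $827.92 × 36 = $29,805.12
Total interest = total paid − principal = $29,805.12 − $28,000.00 = $1,805.12

Total interest = (PMT × n) - PV = $1,805.12


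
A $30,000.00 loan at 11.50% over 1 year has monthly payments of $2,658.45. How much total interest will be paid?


Total paid over the life of the loan = PMT × n.
Total paid = $2,658.45 × 12 = $31,901.40
Total interest = total paid − principal = $31,901.40 − $30,000.00 = $1,901.40

Total interest = (PMT × n) - PV = $1,901.40


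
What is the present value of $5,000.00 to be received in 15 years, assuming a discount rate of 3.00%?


Present value formula: PV = FV / (1 + r)^t
PV = $5,000.00 / (1 + 0.03)^15
PV = $5,000.00 / 1.557967
PV = $3,209.31

PV = FV / (1 + r)^t = $3,209.31


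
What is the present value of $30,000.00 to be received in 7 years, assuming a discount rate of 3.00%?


Present value formula: PV = FV / (1 + r)^t
PV = $30,000.00 / (1 + 0.03)^7
PV = $30,000.00 / 1.22987387
PV = $24,392.75

PV = FV / (1 + r)^t = $24,392.75


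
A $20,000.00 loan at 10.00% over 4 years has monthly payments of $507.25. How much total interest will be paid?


Total paid over the life of the loan = PMT × n.
Total paid = $507.25 × 48 = $24,348.00
Total interest = total paid − principal = $24,348.00 − $20,000.00 = $4,348.00

Total interest = (PMT × n) - PV = $4,348.00


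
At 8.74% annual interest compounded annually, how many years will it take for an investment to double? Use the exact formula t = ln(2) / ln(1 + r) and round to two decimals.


Doubling condition: (1 + r)^t = 2
Take ln of both sides: t × ln(1 + r) = ln(2)
t = ln(2) / ln(1 + r)
t = 0.693147 / 0.083790
t = 8.27

t = ln(2) / ln(1 + r) = 8.27 years


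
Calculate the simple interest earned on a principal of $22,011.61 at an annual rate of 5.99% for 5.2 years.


Simple interest formula: I = P × r × t
I = $22,011.61 × 0.0599 × 5.2
I = $6,856.18

I = P × r × t = $6,856.18


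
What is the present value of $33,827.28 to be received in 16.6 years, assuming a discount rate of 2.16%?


Present value formula: PV = FV / (1 + r)^t
PV = $33,827.28 / (1 + 0.0216)^16.6
PV = $33,827.28 / 1.4258134
PV = $23,724.90

PV = FV / (1 + r)^t = $23,724.90


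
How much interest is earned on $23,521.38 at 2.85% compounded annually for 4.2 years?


Compound interest earned = final amount − principal.
A = P(1 + r/n)^(nt) = $23,521.38 × (1 + 0.0285/1)^(1 × 4.2) = $26,467.98
Interest = A − P = $26,467.98 − $23,521.38 = $2,946.60

Interest = A - P = $2,946.60


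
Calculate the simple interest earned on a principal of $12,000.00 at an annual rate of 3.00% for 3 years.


Simple interest formula: I = P × r × t
I = $12,000.00 × 0.03 × 3
I = $1,080.00

I = P × r × t = $1,080.00


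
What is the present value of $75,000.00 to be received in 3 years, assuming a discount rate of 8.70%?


Present value formula: PV = FV / (1 + r)^t
PV = $75,000.00 / (1 + 0.087)^3
PV = $75,000.00 / 1.2843655
PV = $58,394.59

PV = FV / (1 + r)^t = $58,394.59


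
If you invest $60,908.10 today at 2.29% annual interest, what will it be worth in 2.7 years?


Future value formula: FV = PV × (1 + r)^t
FV = $60,908.10 × (1 + 0.0229)^2.7
FV = $60,908.10 × 1.0630399
FV = $64,747.74

FV = PV × (1 + r)^t = $64,747.74


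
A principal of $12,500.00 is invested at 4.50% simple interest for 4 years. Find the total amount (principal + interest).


Total amount formula: A = P(1 + rt) = P + P·r·t
Interest: I = P × r × t = $12,500.00 × 0.045 × 4 = $2,250.00
A = P + I = $12,500.00 + $2,250.00 = $14,750.00

A = P + I = P(1 + rt) = $14,750.00


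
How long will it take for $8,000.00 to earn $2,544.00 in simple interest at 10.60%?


Rearrange the simple interest formula for t:
I = P × r × t  ⇒  t = I / (P × r)
t = $2,544.00 / ($8,000.00 × 0.106)
t = 3

t = I/(P×r) = 3 years


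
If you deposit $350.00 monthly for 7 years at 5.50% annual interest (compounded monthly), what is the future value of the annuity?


Future value of an ordinary annuity: FV = PMT × ((1 + r)^n − 1) / r
Monthly rate r = 0.055/12 ≈ 0.00458333, n = 84
FV = $350.00 × ((1 + 0.055/12)^84 − 1) / (0.055/12)
FV = $350.00 × 102.179391
FV = $35,762.79

FV = PMT × ((1+r)^n - 1)/r = $35,762.79


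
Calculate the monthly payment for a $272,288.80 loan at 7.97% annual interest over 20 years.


Loan payment formula: PMT = PV × r / (1 − (1 + r)^(−n))
Monthly rate r = 0.0797/12 ≈ 0.00664167, n = 240 months
Denominator: 1 − (1 + 0.0797/12)^(−240) = 0.795815
PMT = $272,288.80 × (0.0797/12) / 0.795815
PMT = $2,272.45 per month

PMT = PV × r / (1-(1+r)^(-n)) = $2,272.45/month


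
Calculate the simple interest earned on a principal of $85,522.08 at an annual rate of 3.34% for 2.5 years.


Simple interest formula: I = P × r × t
I = $85,522.08 × 0.0334 × 2.5
I = $7,141.09

I = P × r × t = $7,141.09


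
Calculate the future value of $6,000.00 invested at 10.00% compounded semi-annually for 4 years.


Compound interest formula: A = P(1 + r/n)^(nt)
A = $6,000.00 × (1 + 0.1/2)^(2 × 4)
Growth factor: (1 + 0.1/2)^8 = 1.477455
A = $6,000.00 × 1.477455
A = $8,864.73

A = P(1 + r/n)^(nt) = $8,864.73


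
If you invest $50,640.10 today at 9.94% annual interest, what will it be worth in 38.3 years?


Future value formula: FV = PV × (1 + r)^t
FV = $50,640.10 × (1 + 0.0994)^38.3
FV = $50,640.10 × 37.6933346
FV = $1,908,794.23

FV = PV × (1 + r)^t = $1,908,794.23


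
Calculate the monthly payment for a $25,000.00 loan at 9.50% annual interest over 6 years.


Loan payment formula: PMT = PV × r / (1 − (1 + r)^(−n))
Monthly rate r = 0.095/12 ≈ 0.00791667, n = 72 months
Denominator: 1 − (1 + 0.095/12)^(−72) = 0.433204
PMT = $25,000.00 × (0.095/12) / 0.433204
PMT = $456.87 per month

PMT = PV × r / (1-(1+r)^(-n)) = $456.87/month


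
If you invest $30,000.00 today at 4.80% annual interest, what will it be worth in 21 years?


Future value formula: FV = PV × (1 + r)^t
FV = $30,000.00 × (1 + 0.048)^21
FV = $30,000.00 × 2.6766213
FV = $80,298.64

FV = PV × (1 + r)^t = $80,298.64


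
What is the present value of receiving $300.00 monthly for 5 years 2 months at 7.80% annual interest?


Present value of an ordinary annuity: PV = PMT × (1 − (1 + r)^(−n)) / r
Monthly rate r = 0.078/12 = 0.0065, n = 62
PV = $300.00 × (1 − (1 + 0.078/12)^(−62)) / (0.078/12)
PV = $300.00 × 50.894736
PV = $15,268.42

PV = PMT × (1-(1+r)^(-n))/r = $15,268.42


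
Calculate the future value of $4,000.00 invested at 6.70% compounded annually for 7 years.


Compound interest formula: A = P(1 + r/n)^(nt)
A = $4,000.00 × (1 + 0.067/1)^(1 × 7)
Growth factor: (1 + 0.067/1)^7 = 1.574530
A = $4,000.00 × 1.574530
A = $6,298.12

A = P(1 + r/n)^(nt) = $6,298.12


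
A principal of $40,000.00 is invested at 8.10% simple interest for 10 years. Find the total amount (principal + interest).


Total amount formula: A = P(1 + rt) = P + P·r·t
Interest: I = P × r × t = $40,000.00 × 0.081 × 10 = $32,400.00
A = P + I = $40,000.00 + $32,400.00 = $72,400.00

A = P + I = P(1 + rt) = $72,400.00


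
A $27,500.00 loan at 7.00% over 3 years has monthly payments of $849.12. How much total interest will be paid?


Total paid over the life of the loan = PMT × n.
Total paid = $849.12 × 36 = $30,568.32
Total interest = total paid − principal = $30,568.32 − $27,500.00 = $3,068.32

Total interest = (PMT × n) - PV = $3,068.32


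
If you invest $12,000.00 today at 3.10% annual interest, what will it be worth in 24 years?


Future value formula: FV = PV × (1 + r)^t
FV = $12,000.00 × (1 + 0.031)^24
FV = $12,000.00 × 2.0806928
FV = $24,968.31

FV = PV × (1 + r)^t = $24,968.31


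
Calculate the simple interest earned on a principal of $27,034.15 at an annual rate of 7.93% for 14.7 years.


Simple interest formula: I = P × r × t
I = $27,034.15 × 0.0793 × 14.7
I = $31,513.98

I = P × r × t = $31,513.98


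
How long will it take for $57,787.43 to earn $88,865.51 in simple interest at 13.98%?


Rearrange the simple interest formula for t:
I = P × r × t  ⇒  t = I / (P × r)
t = $88,865.51 / ($57,787.43 × 0.1398)
t = 11

t = I/(P×r) = 11 years


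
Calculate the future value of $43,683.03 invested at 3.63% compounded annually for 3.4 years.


Compound interest formula: A = P(1 + r/n)^(nt)
A = $43,683.03 × (1 + 0.0363/1)^(1 × 3.4)
Growth factor: (1 + 0.0363/1)^3.4 = 1.1288876
A = $43,683.03 × 1.1288876
A = $49,313.23

A = P(1 + r/n)^(nt) = $49,313.23


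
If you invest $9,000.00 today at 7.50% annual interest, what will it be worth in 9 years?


Future value formula: FV = PV × (1 + r)^t
FV = $9,000.00 × (1 + 0.075)^9
FV = $9,000.00 × 1.917239
FV = $17,255.15

FV = PV × (1 + r)^t = $17,255.15


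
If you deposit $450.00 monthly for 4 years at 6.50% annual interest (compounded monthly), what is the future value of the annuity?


Future value of an ordinary annuity: FV = PMT × ((1 + r)^n − 1) / r
Monthly rate r = 0.065/12 ≈ 0.00541667, n = 48
FV = $450.00 × ((1 + 0.065/12)^48 − 1) / (0.065/12)
FV = $450.00 × 54.649927
FV = $24,592.47

FV = PMT × ((1+r)^n - 1)/r = $24,592.47


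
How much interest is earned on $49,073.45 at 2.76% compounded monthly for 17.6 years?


Compound interest earned = final amount − principal.
A = P(1 + r/n)^(nt) = $49,073.45 × (1 + 0.0276/12)^(12 × 17.6) = $79,719.99
Interest = A − P = $79,719.99 − $49,073.45 = $30,646.54

Interest = A - P = $30,646.54


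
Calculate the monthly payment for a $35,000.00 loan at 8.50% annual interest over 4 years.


Loan payment formula: PMT = PV × r / (1 − (1 + r)^(−n))
Monthly rate r = 0.085/12 ≈ 0.00708333, n = 48 months
Denominator: 1 − (1 + 0.085/12)^(−48) = 0.287376
PMT = $35,000.00 × (0.085/12) / 0.287376
PMT = $862.69 per month

PMT = PV × r / (1-(1+r)^(-n)) = $862.69/month


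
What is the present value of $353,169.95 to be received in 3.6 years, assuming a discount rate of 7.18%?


Present value formula: PV = FV / (1 + r)^t
PV = $353,169.95 / (1 + 0.0718)^3.6
PV = $353,169.95 / 1.2835403
PV = $275,152.99

PV = FV / (1 + r)^t = $275,152.99


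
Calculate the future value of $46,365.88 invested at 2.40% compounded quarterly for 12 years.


Compound interest formula: A = P(1 + r/n)^(nt)
A = $46,365.88 × (1 + 0.024/4)^(4 × 12)
Growth factor: (1 + 0.024/4)^48 = 1.332610
A = $46,365.88 × 1.332610
A = $61,787.64

A = P(1 + r/n)^(nt) = $61,787.64


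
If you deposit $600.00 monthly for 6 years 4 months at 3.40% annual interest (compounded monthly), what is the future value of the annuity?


Future value of an ordinary annuity: FV = PMT × ((1 + r)^n − 1) / r
Monthly rate r = 0.034/12 ≈ 0.00283333, n = 76
FV = $600.00 × ((1 + 0.034/12)^76 − 1) / (0.034/12)
FV = $600.00 × 84.669766
FV = $50,801.86

FV = PMT × ((1+r)^n - 1)/r = $50,801.86


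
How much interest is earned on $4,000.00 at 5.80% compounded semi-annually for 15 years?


Compound interest earned = final amount − principal.
A = P(1 + r/n)^(nt) = $4,000.00 × (1 + 0.058/2)^(2 × 15) = $9,430.21
Interest = A − P = $9,430.21 − $4,000.00 = $5,430.21

Interest = A - P = $5,430.21


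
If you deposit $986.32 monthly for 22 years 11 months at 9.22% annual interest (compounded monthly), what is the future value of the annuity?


Future value of an ordinary annuity: FV = PMT × ((1 + r)^n − 1) / r
Monthly rate r = 0.0922/12 ≈ 0.00768333, n = 275
FV = $986.32 × ((1 + 0.0922/12)^275 − 1) / (0.0922/12)
FV = $986.32 × 937.847797
FV = $925,018.04

FV = PMT × ((1+r)^n - 1)/r = $925,018.04


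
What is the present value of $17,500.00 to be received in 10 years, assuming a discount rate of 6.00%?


Present value formula: PV = FV / (1 + r)^t
PV = $17,500.00 / (1 + 0.06)^10
PV = $17,500.00 / 1.790848
PV = $9,771.91

PV = FV / (1 + r)^t = $9,771.91


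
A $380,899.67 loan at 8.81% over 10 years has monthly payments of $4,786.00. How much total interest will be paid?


Total paid over the life of the loan = PMT × n.
Total paid = $4,786.00 × 120 = $574,320.00
Total interest = total paid − principal = $574,320.00 − $380,899.67 = $193,420.33

Total interest = (PMT × n) - PV = $193,420.33


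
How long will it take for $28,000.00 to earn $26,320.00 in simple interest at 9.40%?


Rearrange the simple interest formula for t:
I = P × r × t  ⇒  t = I / (P × r)
t = $26,320.00 / ($28,000.00 × 0.094)
t = 10

t = I/(P×r) = 10 years


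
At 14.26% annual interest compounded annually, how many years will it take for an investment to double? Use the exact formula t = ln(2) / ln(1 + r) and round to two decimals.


Doubling condition: (1 + r)^t = 2
Take ln of both sides: t × ln(1 + r) = ln(2)
t = ln(2) / ln(1 + r)
t = 0.693147 / 0.133306
t = 5.20

t = ln(2) / ln(1 + r) = 5.20 years


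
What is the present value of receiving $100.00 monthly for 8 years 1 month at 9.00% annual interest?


Present value of an ordinary annuity: PV = PMT × (1 − (1 + r)^(−n)) / r
Monthly rate r = 0.09/12 = 0.0075, n = 97
PV = $100.00 × (1 − (1 + 0.09/12)^(−97)) / (0.09/12)
PV = $100.00 × 68.742867
PV = $6,874.29

PV = PMT × (1-(1+r)^(-n))/r = $6,874.29


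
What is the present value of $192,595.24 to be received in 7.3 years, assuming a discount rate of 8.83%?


Present value formula: PV = FV / (1 + r)^t
PV = $192,595.24 / (1 + 0.0883)^7.3
PV = $192,595.24 / 1.8546629
PV = $103,843.80

PV = FV / (1 + r)^t = $103,843.80


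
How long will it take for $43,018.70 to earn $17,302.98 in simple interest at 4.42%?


Rearrange the simple interest formula for t:
I = P × r × t  ⇒  t = I / (P × r)
t = $17,302.98 / ($43,018.70 × 0.0442)
t = 9.1

t = I/(P×r) = 9.1 years


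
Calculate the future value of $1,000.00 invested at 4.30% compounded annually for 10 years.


Compound interest formula: A = P(1 + r/n)^(nt)
A = $1,000.00 × (1 + 0.043/1)^(1 × 10)
Growth factor: (1 + 0.043/1)^10 = 1.523502
A = $1,000.00 × 1.523502
A = $1,523.50

A = P(1 + r/n)^(nt) = $1,523.50


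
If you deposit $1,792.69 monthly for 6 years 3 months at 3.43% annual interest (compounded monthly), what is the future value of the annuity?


Future value of an ordinary annuity: FV = PMT × ((1 + r)^n − 1) / r
Monthly rate r = 0.0343/12 ≈ 0.00285833, n = 75
FV = $1,792.69 × ((1 + 0.0343/12)^75 − 1) / (0.0343/12)
FV = $1,792.69 × 83.513135
FV = $149,713.16

FV = PMT × ((1+r)^n - 1)/r = $149,713.16


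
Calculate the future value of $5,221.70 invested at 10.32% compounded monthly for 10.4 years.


Compound interest formula: A = P(1 + r/n)^(nt)
A = $5,221.70 × (1 + 0.1032/12)^(12 × 10.4)
Growth factor: (1 + 0.1032/12)^124.8 = 2.9115663
A = $5,221.70 × 2.9115663
A = $15,203.33

A = P(1 + r/n)^(nt) = $15,203.33


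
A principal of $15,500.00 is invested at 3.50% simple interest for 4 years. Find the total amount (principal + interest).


Total amount formula: A = P(1 + rt) = P + P·r·t
Interest: I = P × r × t = $15,500.00 × 0.035 × 4 = $2,170.00
A = P + I = $15,500.00 + $2,170.00 = $17,670.00

A = P + I = P(1 + rt) = $17,670.00


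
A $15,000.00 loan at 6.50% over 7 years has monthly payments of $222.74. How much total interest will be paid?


Total paid over the life of the loan = PMT × n.
Total paid = $222.74 × 84 = $18,710.16
Total interest = total paid − principal = $18,710.16 − $15,000.00 = $3,710.16

Total interest = (PMT × n) - PV = $3,710.16


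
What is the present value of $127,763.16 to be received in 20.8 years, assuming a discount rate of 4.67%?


Present value formula: PV = FV / (1 + r)^t
PV = $127,763.16 / (1 + 0.0467)^20.8
PV = $127,763.16 / 2.584058
PV = $49,442.84

PV = FV / (1 + r)^t = $49,442.84


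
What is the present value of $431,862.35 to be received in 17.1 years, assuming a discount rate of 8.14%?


Present value formula: PV = FV / (1 + r)^t
PV = $431,862.35 / (1 + 0.0814)^17.1
PV = $431,862.35 / 3.8121225
PV = $113,286.59

PV = FV / (1 + r)^t = $113,286.59


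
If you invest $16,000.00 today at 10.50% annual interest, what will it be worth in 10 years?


Future value formula: FV = PV × (1 + r)^t
FV = $16,000.00 × (1 + 0.105)^10
FV = $16,000.00 × 2.7140808
FV = $43,425.29

FV = PV × (1 + r)^t = $43,425.29


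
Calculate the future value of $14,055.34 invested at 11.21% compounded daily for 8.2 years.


Compound interest formula: A = P(1 + r/n)^(nt)
A = $14,055.34 × (1 + 0.1121/365)^(365 × 8.2)
Growth factor: (1 + 0.1121/365)^2993 = 2.506980
A = $14,055.34 × 2.506980
A = $35,236.46

A = P(1 + r/n)^(nt) = $35,236.46


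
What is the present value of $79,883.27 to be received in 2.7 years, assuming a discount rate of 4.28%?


Present value formula: PV = FV / (1 + r)^t
PV = $79,883.27 / (1 + 0.0428)^2.7
PV = $79,883.27 / 1.1198059
PV = $71,336.71

PV = FV / (1 + r)^t = $71,336.71


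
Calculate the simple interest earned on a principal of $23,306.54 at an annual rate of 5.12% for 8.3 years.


Simple interest formula: I = P × r × t
I = $23,306.54 × 0.0512 × 8.3
I = $9,904.35

I = P × r × t = $9,904.35


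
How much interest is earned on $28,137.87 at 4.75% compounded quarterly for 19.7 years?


Compound interest earned = final amount − principal.
A = P(1 + r/n)^(nt) = $28,137.87 × (1 + 0.0475/4)^(4 × 19.7) = $71,332.64
Interest = A − P = $71,332.64 − $28,137.87 = $43,194.77

Interest = A - P = $43,194.77


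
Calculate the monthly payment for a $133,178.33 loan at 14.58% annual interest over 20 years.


Loan payment formula: PMT = PV × r / (1 − (1 + r)^(−n))
Monthly rate r = 0.1458/12 = 0.01215, n = 240 months
Denominator: 1 − (1 + 0.1458/12)^(−240) = 0.944890
PMT = $133,178.33 × (0.1458/12) / 0.944890
PMT = $1,712.49 per month

PMT = PV × r / (1-(1+r)^(-n)) = $1,712.49/month


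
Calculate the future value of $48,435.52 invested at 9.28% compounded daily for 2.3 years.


Compound interest formula: A = P(1 + r/n)^(nt)
A = $48,435.52 × (1 + 0.0928/365)^(365 × 2.3)
Growth factor: (1 + 0.0928/365)^839.5 = 1.2378956
A = $48,435.52 × 1.2378956
A = $59,958.12

A = P(1 + r/n)^(nt) = $59,958.12


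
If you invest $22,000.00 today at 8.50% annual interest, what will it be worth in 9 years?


Future value formula: FV = PV × (1 + r)^t
FV = $22,000.00 × (1 + 0.085)^9
FV = $22,000.00 × 2.083856
FV = $45,844.83

FV = PV × (1 + r)^t = $45,844.83


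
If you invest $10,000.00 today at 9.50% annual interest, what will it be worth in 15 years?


Future value formula: FV = PV × (1 + r)^t
FV = $10,000.00 × (1 + 0.095)^15
FV = $10,000.00 × 3.901322
FV = $39,013.22

FV = PV × (1 + r)^t = $39,013.22


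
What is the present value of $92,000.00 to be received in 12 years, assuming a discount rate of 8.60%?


Present value formula: PV = FV / (1 + r)^t
PV = $92,000.00 / (1 + 0.086)^12
PV = $92,000.00 / 2.691274
PV = $34,184.55

PV = FV / (1 + r)^t = $34,184.55


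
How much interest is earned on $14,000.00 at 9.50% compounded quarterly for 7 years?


Compound interest earned = final amount − principal.
A = P(1 + r/n)^(nt) = $14,000.00 × (1 + 0.095/4)^(4 × 7) = $27,012.06
Interest = A − P = $27,012.06 − $14,000.00 = $13,012.06

Interest = A - P = $13,012.06


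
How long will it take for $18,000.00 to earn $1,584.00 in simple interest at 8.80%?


Rearrange the simple interest formula for t:
I = P × r × t  ⇒  t = I / (P × r)
t = $1,584.00 / ($18,000.00 × 0.088)
t = 1

t = I/(P×r) = 1 year


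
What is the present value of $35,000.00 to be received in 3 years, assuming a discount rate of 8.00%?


Present value formula: PV = FV / (1 + r)^t
PV = $35,000.00 / (1 + 0.08)^3
PV = $35,000.00 / 1.259712
PV = $27,784.13

PV = FV / (1 + r)^t = $27,784.13


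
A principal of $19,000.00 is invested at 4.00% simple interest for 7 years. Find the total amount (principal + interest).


Total amount formula: A = P(1 + rt) = P + P·r·t
Interest: I = P × r × t = $19,000.00 × 0.04 × 7 = $5,320.00
A = P + I = $19,000.00 + $5,320.00 = $24,320.00

A = P + I = P(1 + rt) = $24,320.00


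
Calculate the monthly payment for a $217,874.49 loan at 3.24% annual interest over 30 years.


Loan payment formula: PMT = PV × r / (1 − (1 + r)^(−n))
Monthly rate r = 0.0324/12 = 0.0027, n = 360 months
Denominator: 1 − (1 + 0.0324/12)^(−360) = 0.621178
PMT = $217,874.49 × (0.0324/12) / 0.621178
PMT = $947.01 per month

PMT = PV × r / (1-(1+r)^(-n)) = $947.01/month


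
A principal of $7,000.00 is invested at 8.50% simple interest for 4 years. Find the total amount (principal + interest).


Total amount formula: A = P(1 + rt) = P + P·r·t
Interest: I = P × r × t = $7,000.00 × 0.085 × 4 = $2,380.00
A = P + I = $7,000.00 + $2,380.00 = $9,380.00

A = P + I = P(1 + rt) = $9,380.00


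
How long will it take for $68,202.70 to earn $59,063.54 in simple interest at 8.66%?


Rearrange the simple interest formula for t:
I = P × r × t  ⇒  t = I / (P × r)
t = $59,063.54 / ($68,202.70 × 0.0866)
t = 10

t = I/(P×r) = 10 years


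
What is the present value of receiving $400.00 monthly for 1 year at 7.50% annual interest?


Present value of an ordinary annuity: PV = PMT × (1 − (1 + r)^(−n)) / r
Monthly rate r = 0.075/12 = 0.00625, n = 12
PV = $400.00 × (1 − (1 + 0.075/12)^(−12)) / (0.075/12)
PV = $400.00 × 11.526392
PV = $4,610.56

PV = PMT × (1-(1+r)^(-n))/r = $4,610.56


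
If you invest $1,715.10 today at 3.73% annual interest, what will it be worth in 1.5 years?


Future value formula: FV = PV × (1 + r)^t
FV = $1,715.10 × (1 + 0.0373)^1.5
FV = $1,715.10 × 1.056469
FV = $1,811.95

FV = PV × (1 + r)^t = $1,811.95


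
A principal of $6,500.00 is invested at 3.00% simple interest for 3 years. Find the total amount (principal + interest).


Total amount formula: A = P(1 + rt) = P + P·r·t
Interest: I = P × r × t = $6,500.00 × 0.03 × 3 = $585.00
A = P + I = $6,500.00 + $585.00 = $7,085.00

A = P + I = P(1 + rt) = $7,085.00


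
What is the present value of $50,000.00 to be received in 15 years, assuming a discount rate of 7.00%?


Present value formula: PV = FV / (1 + r)^t
PV = $50,000.00 / (1 + 0.07)^15
PV = $50,000.00 / 2.759032
PV = $18,122.30

PV = FV / (1 + r)^t = $18,122.30


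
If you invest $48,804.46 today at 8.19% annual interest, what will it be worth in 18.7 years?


Future value formula: FV = PV × (1 + r)^t
FV = $48,804.46 × (1 + 0.0819)^18.7
FV = $48,804.46 × 4.3581197
FV = $212,695.68

FV = PV × (1 + r)^t = $212,695.68


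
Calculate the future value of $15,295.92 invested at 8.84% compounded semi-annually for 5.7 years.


Compound interest formula: A = P(1 + r/n)^(nt)
A = $15,295.92 × (1 + 0.0884/2)^(2 × 5.7)
Growth factor: (1 + 0.0884/2)^11.4 = 1.6373218
A = $15,295.92 × 1.6373218
A = $25,044.34

A = P(1 + r/n)^(nt) = $25,044.34


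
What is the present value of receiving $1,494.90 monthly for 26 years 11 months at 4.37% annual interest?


Present value of an ordinary annuity: PV = PMT × (1 − (1 + r)^(−n)) / r
Monthly rate r = 0.0437/12 ≈ 0.00364167, n = 323
PV = $1,494.90 × (1 − (1 + 0.0437/12)^(−323)) / (0.0437/12)
PV = $1,494.90 × 189.723482
PV = $283,617.63

PV = PMT × (1-(1+r)^(-n))/r = $283,617.63


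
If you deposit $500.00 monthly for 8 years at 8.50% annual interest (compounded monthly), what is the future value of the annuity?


Future value of an ordinary annuity: FV = PMT × ((1 + r)^n − 1) / r
Monthly rate r = 0.085/12 ≈ 0.00708333, n = 96
FV = $500.00 × ((1 + 0.085/12)^96 − 1) / (0.085/12)
FV = $500.00 × 136.821455
FV = $68,410.73

FV = PMT × ((1+r)^n - 1)/r = $68,410.73


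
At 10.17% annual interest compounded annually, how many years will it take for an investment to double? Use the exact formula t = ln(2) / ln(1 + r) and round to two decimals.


Doubling condition: (1 + r)^t = 2
Take ln of both sides: t × ln(1 + r) = ln(2)
t = ln(2) / ln(1 + r)
t = 0.693147 / 0.096854
t = 7.16

t = ln(2) / ln(1 + r) = 7.16 years


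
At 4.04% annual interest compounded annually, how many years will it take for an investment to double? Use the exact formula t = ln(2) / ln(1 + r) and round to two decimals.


Doubling condition: (1 + r)^t = 2
Take ln of both sides: t × ln(1 + r) = ln(2)
t = ln(2) / ln(1 + r)
t = 0.693147 / 0.039605
t = 17.50

t = ln(2) / ln(1 + r) = 17.50 years


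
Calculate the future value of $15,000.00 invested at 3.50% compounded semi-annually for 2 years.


Compound interest formula: A = P(1 + r/n)^(nt)
A = $15,000.00 × (1 + 0.035/2)^(2 × 2)
Growth factor: (1 + 0.035/2)^4 = 1.07185903
A = $15,000.00 × 1.07185903
A = $16,077.89

A = P(1 + r/n)^(nt) = $16,077.89


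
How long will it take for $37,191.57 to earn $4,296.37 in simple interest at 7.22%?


Rearrange the simple interest formula for t:
I = P × r × t  ⇒  t = I / (P × r)
t = $4,296.37 / ($37,191.57 × 0.0722)
t = 1.6

t = I/(P×r) = 1.6 years


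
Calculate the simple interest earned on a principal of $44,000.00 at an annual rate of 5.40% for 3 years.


Simple interest formula: I = P × r × t
I = $44,000.00 × 0.054 × 3
I = $7,128.00

I = P × r × t = $7,128.00


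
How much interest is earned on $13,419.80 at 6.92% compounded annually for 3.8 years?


Compound interest earned = final amount − principal.
A = P(1 + r/n)^(nt) = $13,419.80 × (1 + 0.0692/1)^(1 × 3.8) = $17,304.94
Interest = A − P = $17,304.94 − $13,419.80 = $3,885.14

Interest = A - P = $3,885.14


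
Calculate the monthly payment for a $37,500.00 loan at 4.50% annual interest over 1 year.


Loan payment formula: PMT = PV × r / (1 − (1 + r)^(−n))
Monthly rate r = 0.045/12 = 0.00375, n = 12 months
Denominator: 1 − (1 + 0.045/12)^(−12) = 0.0439221
PMT = $37,500.00 × (0.045/12) / 0.0439221
PMT = $3,201.69 per month

PMT = PV × r / (1-(1+r)^(-n)) = $3,201.69/month


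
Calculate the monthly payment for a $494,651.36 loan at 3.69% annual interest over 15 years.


Loan payment formula: PMT = PV × r / (1 − (1 + r)^(−n))
Monthly rate r = 0.0369/12 = 0.003075, n = 180 months
Denominator: 1 − (1 + 0.0369/12)^(−180) = 0.424578
PMT = $494,651.36 × (0.0369/12) / 0.424578
PMT = $3,582.51 per month

PMT = PV × r / (1-(1+r)^(-n)) = $3,582.51/month


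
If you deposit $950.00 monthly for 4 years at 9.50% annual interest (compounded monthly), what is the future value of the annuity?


Future value of an ordinary annuity: FV = PMT × ((1 + r)^n − 1) / r
Monthly rate r = 0.095/12 ≈ 0.00791667, n = 48
FV = $950.00 × ((1 + 0.095/12)^48 − 1) / (0.095/12)
FV = $950.00 × 58.117673
FV = $55,211.79

FV = PMT × ((1+r)^n - 1)/r = $55,211.79


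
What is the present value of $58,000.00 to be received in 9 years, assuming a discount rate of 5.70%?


Present value formula: PV = FV / (1 + r)^t
PV = $58,000.00 / (1 + 0.057)^9
PV = $58,000.00 / 1.646929
PV = $35,217.06

PV = FV / (1 + r)^t = $35,217.06


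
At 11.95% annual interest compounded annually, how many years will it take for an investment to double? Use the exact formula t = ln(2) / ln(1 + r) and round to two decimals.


Doubling condition: (1 + r)^t = 2
Take ln of both sides: t × ln(1 + r) = ln(2)
t = ln(2) / ln(1 + r)
t = 0.693147 / 0.112882
t = 6.14

t = ln(2) / ln(1 + r) = 6.14 years


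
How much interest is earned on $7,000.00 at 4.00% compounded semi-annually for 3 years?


Compound interest earned = final amount − principal.
A = P(1 + r/n)^(nt) = $7,000.00 × (1 + 0.04/2)^(2 × 3) = $7,883.14
Interest = A − P = $7,883.14 − $7,000.00 = $883.14

Interest = A - P = $883.14


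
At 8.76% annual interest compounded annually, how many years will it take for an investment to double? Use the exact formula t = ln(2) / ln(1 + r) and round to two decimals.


Doubling condition: (1 + r)^t = 2
Take ln of both sides: t × ln(1 + r) = ln(2)
t = ln(2) / ln(1 + r)
t = 0.693147 / 0.083973
t = 8.25

t = ln(2) / ln(1 + r) = 8.25 years


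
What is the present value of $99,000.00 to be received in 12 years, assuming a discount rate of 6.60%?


Present value formula: PV = FV / (1 + r)^t
PV = $99,000.00 / (1 + 0.066)^12
PV = $99,000.00 / 2.1532103
PV = $45,977.86

PV = FV / (1 + r)^t = $45,977.86


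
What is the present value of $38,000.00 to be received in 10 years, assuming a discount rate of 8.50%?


Present value formula: PV = FV / (1 + r)^t
PV = $38,000.00 / (1 + 0.085)^10
PV = $38,000.00 / 2.260983
PV = $16,806.85

PV = FV / (1 + r)^t = $16,806.85


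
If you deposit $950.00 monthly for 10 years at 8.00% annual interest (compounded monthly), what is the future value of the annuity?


Future value of an ordinary annuity: FV = PMT × ((1 + r)^n − 1) / r
Monthly rate r = 0.08/12 ≈ 0.00666667, n = 120
FV = $950.00 × ((1 + 0.08/12)^120 − 1) / (0.08/12)
FV = $950.00 × 182.946035
FV = $173,798.73

FV = PMT × ((1+r)^n - 1)/r = $173,798.73


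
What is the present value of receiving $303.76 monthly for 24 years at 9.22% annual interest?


Present value of an ordinary annuity: PV = PMT × (1 − (1 + r)^(−n)) / r
Monthly rate r = 0.0922/12 ≈ 0.00768333, n = 288
PV = $303.76 × (1 − (1 + 0.0922/12)^(−288)) / (0.0922/12)
PV = $303.76 × 115.793096
PV = $35,173.31

PV = PMT × (1-(1+r)^(-n))/r = $35,173.31


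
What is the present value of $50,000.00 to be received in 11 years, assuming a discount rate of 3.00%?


Present value formula: PV = FV / (1 + r)^t
PV = $50,000.00 / (1 + 0.03)^11
PV = $50,000.00 / 1.384234
PV = $36,121.06

PV = FV / (1 + r)^t = $36,121.06


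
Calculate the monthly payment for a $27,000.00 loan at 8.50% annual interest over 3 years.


Loan payment formula: PMT = PV × r / (1 − (1 + r)^(−n))
Monthly rate r = 0.085/12 ≈ 0.00708333, n = 36 months
Denominator: 1 − (1 + 0.085/12)^(−36) = 0.224387
PMT = $27,000.00 × (0.085/12) / 0.224387
PMT = $852.32 per month

PMT = PV × r / (1-(1+r)^(-n)) = $852.32/month


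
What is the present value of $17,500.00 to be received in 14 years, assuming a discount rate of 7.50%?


Present value formula: PV = FV / (1 + r)^t
PV = $17,500.00 / (1 + 0.075)^14
PV = $17,500.00 / 2.752444
PV = $6,357.99

PV = FV / (1 + r)^t = $6,357.99


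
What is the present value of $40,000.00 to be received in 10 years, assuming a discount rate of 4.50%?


Present value formula: PV = FV / (1 + r)^t
PV = $40,000.00 / (1 + 0.045)^10
PV = $40,000.00 / 1.552969
PV = $25,757.11

PV = FV / (1 + r)^t = $25,757.11
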